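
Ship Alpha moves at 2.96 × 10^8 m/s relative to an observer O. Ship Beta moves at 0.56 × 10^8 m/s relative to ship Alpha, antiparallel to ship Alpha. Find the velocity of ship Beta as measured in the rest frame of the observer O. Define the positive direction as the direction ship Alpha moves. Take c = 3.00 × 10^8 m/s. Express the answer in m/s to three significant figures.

+2.94 × 10^8 m/s

In units of c (dividing by 3.00 × 10^8 m/s): v = 0.987, u' = -0.187.
u = (u' + v)/(1 + u'v/c²):
u = (-0.187 + 0.987) / (1 + (-0.187)·0.987) = 0.8000/0.8158 = 0.9806
(Galilean addition would give +0.800c.)
Converting back: u = 0.9806 × 3.00 × 10^8 m/s.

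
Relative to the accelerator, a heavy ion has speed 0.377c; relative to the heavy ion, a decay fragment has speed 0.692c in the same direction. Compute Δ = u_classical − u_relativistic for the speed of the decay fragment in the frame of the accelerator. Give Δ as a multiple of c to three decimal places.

Galilean: u_cl = 0.692 + 0.377 = 1.0690.
Relativistic: u_rel = (0.692 + 0.377) / (1 + 0.692·0.377) = 1.0690/1.2609 = 0.8478.
Δ = 1.0690 − 0.8478 = 0.2212.
(The classical prediction exceeds c; the relativistic result does not.)

Δ = 0.221c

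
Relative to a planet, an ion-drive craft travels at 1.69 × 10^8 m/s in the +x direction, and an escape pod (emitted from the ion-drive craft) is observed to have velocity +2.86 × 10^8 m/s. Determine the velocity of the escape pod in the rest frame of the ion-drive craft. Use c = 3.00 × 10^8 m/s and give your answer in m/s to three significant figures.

+2.53 × 10^8 m/s

v = 0.563c, u = 0.953c.
Invert the composition law: u' = (u − v)/(1 − uv/c²).
u' = (0.953 − 0.563) / (1 − (0.953)(0.563)) = 0.3900/0.4630 = 0.8424.
u' = 0.8424 × 3.00 × 10^8 m/s.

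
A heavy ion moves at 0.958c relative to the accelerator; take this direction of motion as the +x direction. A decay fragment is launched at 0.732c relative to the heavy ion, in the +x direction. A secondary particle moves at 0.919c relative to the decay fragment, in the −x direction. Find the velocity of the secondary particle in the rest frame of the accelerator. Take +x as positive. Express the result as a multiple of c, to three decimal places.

Apply u = (u' + v)/(1 + u'v/c²) successively, working outward toward the accelerator.
Start: velocity of the heavy ion relative to the accelerator = 0.9580c.
Compose with the decay fragment (u' = 0.732 in the heavy ion frame): u_1 = (0.732 + 0.958) / (1 + 0.732·0.958) = 1.6900/1.7013 = 0.9934.
Compose with the secondary particle (u' = -0.919 in the decay fragment frame): u_2 = (-0.919 + 0.993) / (1 + (-0.919)·0.993) = 0.0744/0.0871 = 0.8542.

+0.854c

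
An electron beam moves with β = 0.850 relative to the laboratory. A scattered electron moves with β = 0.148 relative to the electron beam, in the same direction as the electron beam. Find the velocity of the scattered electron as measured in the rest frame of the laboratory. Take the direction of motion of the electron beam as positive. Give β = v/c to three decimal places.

β = 0.886

With v = 0.850 and u' = 0.148 (in units of c),
u = (u' + v)/(1 + u'v/c²):
u = (0.148 + 0.850) / (1 + 0.148·0.850) = 0.9980/1.1258 = 0.8865
(Galilean addition would give +0.998c.)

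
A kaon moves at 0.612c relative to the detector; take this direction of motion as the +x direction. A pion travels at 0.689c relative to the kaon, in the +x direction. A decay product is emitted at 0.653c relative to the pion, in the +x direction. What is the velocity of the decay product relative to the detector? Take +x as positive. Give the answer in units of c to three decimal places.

Apply u = (u' + v)/(1 + u'v/c²) successively, working outward toward the detector.
Start: velocity of the kaon relative to the detector = 0.6120c.
Compose with the pion (u' = 0.689 in the kaon frame): u_1 = (0.689 + 0.612) / (1 + 0.689·0.612) = 1.3010/1.4217 = 0.9151.
Compose with the decay product (u' = 0.653 in the pion frame): u_2 = (0.653 + 0.915) / (1 + 0.653·0.915) = 1.5681/1.5976 = 0.9816.

0.982c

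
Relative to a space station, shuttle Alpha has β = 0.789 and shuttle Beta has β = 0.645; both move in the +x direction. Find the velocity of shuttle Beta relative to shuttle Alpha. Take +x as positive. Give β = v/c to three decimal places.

β = -0.293

β_A = 0.789, β_B = 0.645.
Transform to A's frame with the inverse velocity-addition law: u' = (u − v)/(1 − uv/c²), taking u = β_B and v = β_A.
u' = (0.645 − 0.789) / (1 − (0.789)(0.645)) = -0.1440/0.4911 = -0.2932.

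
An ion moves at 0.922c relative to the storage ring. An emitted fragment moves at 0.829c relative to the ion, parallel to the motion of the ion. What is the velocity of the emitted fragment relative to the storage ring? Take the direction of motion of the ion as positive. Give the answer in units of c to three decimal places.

0.992c

With v = 0.922 and u' = 0.829 (in units of c),
u = (u' + v)/(1 + u'v/c²):
u = (0.829 + 0.922) / (1 + 0.829·0.922) = 1.7510/1.7643 = 0.9924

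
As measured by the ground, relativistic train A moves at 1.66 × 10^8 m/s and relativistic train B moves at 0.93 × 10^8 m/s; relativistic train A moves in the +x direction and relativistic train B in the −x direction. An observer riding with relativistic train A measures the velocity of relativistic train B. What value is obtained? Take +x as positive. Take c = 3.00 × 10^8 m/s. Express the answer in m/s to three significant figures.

β_A = 0.553, β_B = -0.310 (dividing each by c = 3.00 × 10^8 m/s).
Transform to A's frame with the inverse velocity-addition law: u' = (u − v)/(1 − uv/c²), taking u = β_B and v = β_A.
u' = (-0.310 − 0.553) / (1 − (0.553)(-0.310)) = -0.8633/1.1715 = -0.7369.
u' = -0.7369 × 3.00 × 10^8 m/s.

-2.21 × 10^8 m/s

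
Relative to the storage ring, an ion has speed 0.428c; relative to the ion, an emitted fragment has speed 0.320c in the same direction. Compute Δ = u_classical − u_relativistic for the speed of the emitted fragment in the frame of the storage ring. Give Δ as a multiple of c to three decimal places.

Δ = 0.090c

Galilean: u_cl = 0.320 + 0.428 = 0.7480.
Relativistic: u_rel = (0.320 + 0.428) / (1 + 0.320·0.428) = 0.7480/1.1370 = 0.6579.
Δ = 0.7480 − 0.6579 = 0.0901.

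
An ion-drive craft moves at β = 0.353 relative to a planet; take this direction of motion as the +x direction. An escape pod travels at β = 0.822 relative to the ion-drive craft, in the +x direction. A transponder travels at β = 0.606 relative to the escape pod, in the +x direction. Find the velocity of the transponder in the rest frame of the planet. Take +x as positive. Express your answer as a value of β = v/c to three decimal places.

Apply u = (u' + v)/(1 + u'v/c²) successively, working outward toward the planet.
Start: velocity of the ion-drive craft relative to the planet = 0.3530c.
Compose with the escape pod (u' = 0.822 in the ion-drive craft frame): u_1 = (0.822 + 0.353) / (1 + 0.822·0.353) = 1.1750/1.2902 = 0.9107.
Compose with the transponder (u' = 0.606 in the escape pod frame): u_2 = (0.606 + 0.911) / (1 + 0.606·0.911) = 1.5167/1.5519 = 0.9773.

β = 0.977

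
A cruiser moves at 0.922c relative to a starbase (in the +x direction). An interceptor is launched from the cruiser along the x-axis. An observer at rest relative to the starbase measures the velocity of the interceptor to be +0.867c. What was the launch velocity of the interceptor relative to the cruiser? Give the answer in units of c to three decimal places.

Invert the composition law: u' = (u − v)/(1 − uv/c²).
u' = (0.867 − 0.922) / (1 − (0.867)(0.922)) = -0.0550/0.2006 = -0.2741.

-0.274c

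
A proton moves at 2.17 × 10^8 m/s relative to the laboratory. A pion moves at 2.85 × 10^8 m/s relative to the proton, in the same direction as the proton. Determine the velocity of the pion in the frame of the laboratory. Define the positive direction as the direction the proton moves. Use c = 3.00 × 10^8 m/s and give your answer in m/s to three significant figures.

In units of c (dividing by 3.00 × 10^8 m/s): v = 0.723, u' = 0.950.
u = (u' + v)/(1 + u'v/c²):
u = (0.950 + 0.723) / (1 + 0.950·0.723) = 1.6733/1.6872 = 0.9918
(Galilean addition would give +1.673c, exceeding c.)
Converting back: u = 0.9918 × 3.00 × 10^8 m/s.

2.98 × 10^8 m/s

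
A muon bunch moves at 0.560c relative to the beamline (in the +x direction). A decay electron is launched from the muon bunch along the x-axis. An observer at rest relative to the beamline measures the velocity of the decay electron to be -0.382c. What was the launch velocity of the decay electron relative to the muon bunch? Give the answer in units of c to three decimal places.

-0.776c

Invert the composition law: u' = (u − v)/(1 − uv/c²).
u' = (-0.382 − 0.560) / (1 − (-0.382)(0.560)) = -0.9420/1.2139 = -0.7760.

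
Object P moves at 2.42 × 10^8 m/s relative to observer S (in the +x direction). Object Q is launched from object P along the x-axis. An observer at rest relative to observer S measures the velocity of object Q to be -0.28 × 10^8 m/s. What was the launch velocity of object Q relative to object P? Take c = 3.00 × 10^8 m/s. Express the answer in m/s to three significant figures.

-2.51 × 10^8 m/s

v = 0.807c, u = -0.093c.
Invert the composition law: u' = (u − v)/(1 − uv/c²).
u' = (-0.093 − 0.807) / (1 − (-0.093)(0.807)) = -0.9000/1.0753 = -0.8370.
u' = -0.8370 × 3.00 × 10^8 m/s.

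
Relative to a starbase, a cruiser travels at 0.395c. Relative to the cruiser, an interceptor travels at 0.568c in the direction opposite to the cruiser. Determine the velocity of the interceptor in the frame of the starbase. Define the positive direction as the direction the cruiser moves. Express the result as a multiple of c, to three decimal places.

-0.223c

With v = 0.395 and u' = -0.568 (in units of c),
u = (u' + v)/(1 + u'v/c²):
u = (-0.568 + 0.395) / (1 + (-0.568)·0.395) = -0.1730/0.7756 = -0.2230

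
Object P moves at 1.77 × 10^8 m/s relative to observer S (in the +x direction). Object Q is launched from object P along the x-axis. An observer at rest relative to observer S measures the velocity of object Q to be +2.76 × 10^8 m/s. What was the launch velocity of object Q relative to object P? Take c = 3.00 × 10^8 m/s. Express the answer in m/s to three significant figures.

v = 0.590c, u = 0.920c.
Invert the composition law: u' = (u − v)/(1 − uv/c²).
u' = (0.920 − 0.590) / (1 − (0.920)(0.590)) = 0.3300/0.4572 = 0.7218.
u' = 0.7218 × 3.00 × 10^8 m/s.

+2.17 × 10^8 m/s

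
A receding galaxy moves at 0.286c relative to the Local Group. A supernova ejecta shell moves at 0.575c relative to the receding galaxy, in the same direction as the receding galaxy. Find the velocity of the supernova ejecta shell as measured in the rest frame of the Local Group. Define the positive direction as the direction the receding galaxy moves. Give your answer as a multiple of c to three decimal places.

0.739c

With v = 0.286 and u' = 0.575 (in units of c),
u = (u' + v)/(1 + u'v/c²):
u = (0.575 + 0.286) / (1 + 0.575·0.286) = 0.8610/1.1644 = 0.7394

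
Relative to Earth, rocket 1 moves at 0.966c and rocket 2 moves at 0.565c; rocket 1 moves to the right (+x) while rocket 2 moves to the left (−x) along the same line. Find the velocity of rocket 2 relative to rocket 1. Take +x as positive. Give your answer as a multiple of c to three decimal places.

-0.990c

β_A = 0.966, β_B = -0.565.
Transform to A's frame with the inverse velocity-addition law: u' = (u − v)/(1 − uv/c²), taking u = β_B and v = β_A.
u' = (-0.565 − 0.966) / (1 − (0.966)(-0.565)) = -1.5310/1.5458 = -0.9904.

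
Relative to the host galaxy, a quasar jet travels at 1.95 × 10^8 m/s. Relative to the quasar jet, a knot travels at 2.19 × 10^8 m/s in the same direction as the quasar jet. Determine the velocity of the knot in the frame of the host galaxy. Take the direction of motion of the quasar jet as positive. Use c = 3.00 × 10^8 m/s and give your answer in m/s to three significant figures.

In units of c (dividing by 3.00 × 10^8 m/s): v = 0.650, u' = 0.730.
u = (u' + v)/(1 + u'v/c²):
u = (0.730 + 0.650) / (1 + 0.730·0.650) = 1.3800/1.4745 = 0.9359
(Galilean addition would give +1.380c, exceeding c.)
Converting back: u = 0.9359 × 3.00 × 10^8 m/s.

2.81 × 10^8 m/s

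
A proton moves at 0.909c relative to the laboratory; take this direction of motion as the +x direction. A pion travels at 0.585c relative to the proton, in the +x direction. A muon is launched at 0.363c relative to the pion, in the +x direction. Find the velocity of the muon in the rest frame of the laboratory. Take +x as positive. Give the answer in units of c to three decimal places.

Apply u = (u' + v)/(1 + u'v/c²) successively, working outward toward the laboratory.
Start: velocity of the proton relative to the laboratory = 0.9090c.
Compose with the pion (u' = 0.585 in the proton frame): u_1 = (0.585 + 0.909) / (1 + 0.585·0.909) = 1.4940/1.5318 = 0.9753.
Compose with the muon (u' = 0.363 in the pion frame): u_2 = (0.363 + 0.975) / (1 + 0.363·0.975) = 1.3383/1.3541 = 0.9884.

0.988c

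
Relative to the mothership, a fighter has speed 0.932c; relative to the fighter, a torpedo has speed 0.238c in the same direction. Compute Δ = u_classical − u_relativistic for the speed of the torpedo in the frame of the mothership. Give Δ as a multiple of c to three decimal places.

Galilean: u_cl = 0.238 + 0.932 = 1.1700.
Relativistic: u_rel = (0.238 + 0.932) / (1 + 0.238·0.932) = 1.1700/1.2218 = 0.9576.
Δ = 1.1700 − 0.9576 = 0.2124.
(The classical prediction exceeds c; the relativistic result does not.)

Δ = 0.212c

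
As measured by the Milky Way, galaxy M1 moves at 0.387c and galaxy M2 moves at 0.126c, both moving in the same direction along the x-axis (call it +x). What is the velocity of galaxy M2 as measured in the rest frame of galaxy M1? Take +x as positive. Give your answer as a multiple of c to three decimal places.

-0.274c

β_A = 0.387, β_B = 0.126.
Transform to A's frame with the inverse velocity-addition law: u' = (u − v)/(1 − uv/c²), taking u = β_B and v = β_A.
u' = (0.126 − 0.387) / (1 − (0.387)(0.126)) = -0.2610/0.9512 = -0.2744.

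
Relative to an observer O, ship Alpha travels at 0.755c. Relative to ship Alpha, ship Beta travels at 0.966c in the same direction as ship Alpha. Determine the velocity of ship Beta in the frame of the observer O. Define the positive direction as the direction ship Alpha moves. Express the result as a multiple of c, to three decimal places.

With v = 0.755 and u' = 0.966 (in units of c),
u = (u' + v)/(1 + u'v/c²):
u = (0.966 + 0.755) / (1 + 0.966·0.755) = 1.7210/1.7293 = 0.9952

0.995c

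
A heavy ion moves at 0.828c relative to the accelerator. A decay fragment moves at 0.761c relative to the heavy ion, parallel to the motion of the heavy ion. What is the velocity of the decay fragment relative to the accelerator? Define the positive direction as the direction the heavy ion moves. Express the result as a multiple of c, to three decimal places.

With v = 0.828 and u' = 0.761 (in units of c),
u = (u' + v)/(1 + u'v/c²):
u = (0.761 + 0.828) / (1 + 0.761·0.828) = 1.5890/1.6301 = 0.9748

0.975c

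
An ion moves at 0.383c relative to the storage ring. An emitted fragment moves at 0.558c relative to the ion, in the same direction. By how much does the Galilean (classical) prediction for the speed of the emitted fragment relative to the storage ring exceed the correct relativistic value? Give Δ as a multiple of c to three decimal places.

Galilean: u_cl = 0.558 + 0.383 = 0.9410.
Relativistic: u_rel = (0.558 + 0.383) / (1 + 0.558·0.383) = 0.9410/1.2137 = 0.7753.
Δ = 0.9410 − 0.7753 = 0.1657.

Δ = 0.166c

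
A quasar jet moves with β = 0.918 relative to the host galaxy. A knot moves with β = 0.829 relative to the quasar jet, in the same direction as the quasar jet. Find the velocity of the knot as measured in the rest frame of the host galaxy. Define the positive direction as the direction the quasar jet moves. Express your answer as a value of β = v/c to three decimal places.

With v = 0.918 and u' = 0.829 (in units of c),
u = (u' + v)/(1 + u'v/c²):
u = (0.829 + 0.918) / (1 + 0.829·0.918) = 1.7470/1.7610 = 0.9920

β = 0.992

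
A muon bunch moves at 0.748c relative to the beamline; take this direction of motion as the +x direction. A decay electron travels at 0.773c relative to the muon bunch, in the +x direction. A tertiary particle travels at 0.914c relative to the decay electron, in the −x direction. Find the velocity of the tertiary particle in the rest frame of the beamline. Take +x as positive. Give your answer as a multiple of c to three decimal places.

Apply u = (u' + v)/(1 + u'v/c²) successively, working outward toward the beamline.
Start: velocity of the muon bunch relative to the beamline = 0.7480c.
Compose with the decay electron (u' = 0.773 in the muon bunch frame): u_1 = (0.773 + 0.748) / (1 + 0.773·0.748) = 1.5210/1.5782 = 0.9638.
Compose with the tertiary particle (u' = -0.914 in the decay electron frame): u_2 = (-0.914 + 0.964) / (1 + (-0.914)·0.964) = 0.0498/0.1191 = 0.4176.

+0.418c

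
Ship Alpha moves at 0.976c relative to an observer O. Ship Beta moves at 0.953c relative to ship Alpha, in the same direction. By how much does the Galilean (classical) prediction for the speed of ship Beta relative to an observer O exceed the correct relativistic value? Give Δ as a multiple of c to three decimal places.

Δ = 0.930c

Galilean: u_cl = 0.953 + 0.976 = 1.9290.
Relativistic: u_rel = (0.953 + 0.976) / (1 + 0.953·0.976) = 1.9290/1.9301 = 0.9994.
Δ = 1.9290 − 0.9994 = 0.9296.
(The classical prediction exceeds c; the relativistic result does not.)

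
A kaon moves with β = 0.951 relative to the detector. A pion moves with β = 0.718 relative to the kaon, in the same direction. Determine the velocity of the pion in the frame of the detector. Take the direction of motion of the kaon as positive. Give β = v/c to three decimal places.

β = 0.992

With v = 0.951 and u' = 0.718 (in units of c),
u = (u' + v)/(1 + u'v/c²):
u = (0.718 + 0.951) / (1 + 0.718·0.951) = 1.6690/1.6828 = 0.9918
(Galilean addition would give +1.669c, exceeding c.)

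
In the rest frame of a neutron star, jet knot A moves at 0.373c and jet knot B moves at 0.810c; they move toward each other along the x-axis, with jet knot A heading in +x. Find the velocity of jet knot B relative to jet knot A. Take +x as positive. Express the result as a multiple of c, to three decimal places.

-0.909c

β_A = 0.373, β_B = -0.810.
Transform to A's frame with the inverse velocity-addition law: u' = (u − v)/(1 − uv/c²), taking u = β_B and v = β_A.
u' = (-0.810 − 0.373) / (1 − (0.373)(-0.810)) = -1.1830/1.3021 = -0.9085.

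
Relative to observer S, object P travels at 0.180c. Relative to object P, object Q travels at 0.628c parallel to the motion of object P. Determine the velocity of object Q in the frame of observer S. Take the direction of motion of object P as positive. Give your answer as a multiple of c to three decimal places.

With v = 0.180 and u' = 0.628 (in units of c),
u = (u' + v)/(1 + u'v/c²):
u = (0.628 + 0.180) / (1 + 0.628·0.180) = 0.8080/1.1130 = 0.7259

0.726c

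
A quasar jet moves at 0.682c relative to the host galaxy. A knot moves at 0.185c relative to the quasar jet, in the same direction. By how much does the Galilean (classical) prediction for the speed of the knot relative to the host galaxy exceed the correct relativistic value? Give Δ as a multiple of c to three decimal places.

Δ = 0.097c

Galilean: u_cl = 0.185 + 0.682 = 0.8670.
Relativistic: u_rel = (0.185 + 0.682) / (1 + 0.185·0.682) = 0.8670/1.1262 = 0.7699.
Δ = 0.8670 − 0.7699 = 0.0971.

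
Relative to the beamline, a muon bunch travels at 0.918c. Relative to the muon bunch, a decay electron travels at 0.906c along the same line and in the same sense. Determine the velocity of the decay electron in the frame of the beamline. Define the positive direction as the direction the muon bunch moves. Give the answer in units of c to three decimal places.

0.996c

With v = 0.918 and u' = 0.906 (in units of c),
u = (u' + v)/(1 + u'v/c²):
u = (0.906 + 0.918) / (1 + 0.906·0.918) = 1.8240/1.8317 = 0.9958
(Galilean addition would give +1.824c, exceeding c.)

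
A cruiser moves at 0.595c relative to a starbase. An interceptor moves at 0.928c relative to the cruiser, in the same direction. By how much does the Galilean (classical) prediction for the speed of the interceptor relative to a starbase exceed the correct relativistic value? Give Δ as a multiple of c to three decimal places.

Δ = 0.542c

Galilean: u_cl = 0.928 + 0.595 = 1.5230.
Relativistic: u_rel = (0.928 + 0.595) / (1 + 0.928·0.595) = 1.5230/1.5522 = 0.9812.
Δ = 1.5230 − 0.9812 = 0.5418.
(The classical prediction exceeds c; the relativistic result does not.)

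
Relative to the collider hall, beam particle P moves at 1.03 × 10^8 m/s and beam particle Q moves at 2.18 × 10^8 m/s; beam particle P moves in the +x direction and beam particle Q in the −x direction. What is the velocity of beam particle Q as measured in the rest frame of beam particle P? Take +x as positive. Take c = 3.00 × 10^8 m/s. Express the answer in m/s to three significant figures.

-2.57 × 10^8 m/s

β_A = 0.343, β_B = -0.727 (dividing each by c = 3.00 × 10^8 m/s).
Transform to A's frame with the inverse velocity-addition law: u' = (u − v)/(1 − uv/c²), taking u = β_B and v = β_A.
u' = (-0.727 − 0.343) / (1 − (0.343)(-0.727)) = -1.0700/1.2495 = -0.8564.
u' = -0.8564 × 3.00 × 10^8 m/s.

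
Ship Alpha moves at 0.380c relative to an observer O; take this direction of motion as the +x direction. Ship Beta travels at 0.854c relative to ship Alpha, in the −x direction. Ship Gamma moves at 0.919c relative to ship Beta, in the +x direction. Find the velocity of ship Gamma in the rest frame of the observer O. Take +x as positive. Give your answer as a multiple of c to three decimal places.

Apply u = (u' + v)/(1 + u'v/c²) successively, working outward toward the observer O.
Start: velocity of ship Alpha relative to the observer O = 0.3800c.
Compose with ship Beta (u' = -0.854 in ship Alpha frame): u_1 = (-0.854 + 0.380) / (1 + (-0.854)·0.380) = -0.4740/0.6755 = -0.7017.
Compose with ship Gamma (u' = 0.919 in ship Beta frame): u_2 = (0.919 + (-0.702)) / (1 + 0.919·(-0.702)) = 0.2173/0.3551 = 0.6118.

+0.612c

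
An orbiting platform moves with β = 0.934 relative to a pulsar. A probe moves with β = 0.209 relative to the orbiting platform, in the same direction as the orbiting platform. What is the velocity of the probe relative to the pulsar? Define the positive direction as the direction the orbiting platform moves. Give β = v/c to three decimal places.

With v = 0.934 and u' = 0.209 (in units of c),
u = (u' + v)/(1 + u'v/c²):
u = (0.209 + 0.934) / (1 + 0.209·0.934) = 1.1430/1.1952 = 0.9563
(Galilean addition would give +1.143c, exceeding c.)

β = 0.956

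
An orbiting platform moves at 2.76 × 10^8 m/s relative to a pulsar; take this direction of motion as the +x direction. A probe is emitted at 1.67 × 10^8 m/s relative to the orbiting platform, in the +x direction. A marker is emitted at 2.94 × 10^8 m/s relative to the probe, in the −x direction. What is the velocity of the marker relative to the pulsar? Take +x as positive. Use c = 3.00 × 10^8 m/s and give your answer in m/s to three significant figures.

-2.41 × 10^7 m/s

Apply u = (u' + v)/(1 + u'v/c²) successively, working outward toward the pulsar.
(Dividing each given speed by c = 3.00 × 10^8 m/s to work in units of c.)
Start: velocity of the orbiting platform relative to the pulsar = 0.9200c.
Compose with the probe (u' = 0.557 in the orbiting platform frame): u_1 = (0.557 + 0.920) / (1 + 0.557·0.920) = 1.4767/1.5121 = 0.9765.
Compose with the marker (u' = -0.980 in the probe frame): u_2 = (-0.980 + 0.977) / (1 + (-0.980)·0.977) = -0.0035/0.0430 = -0.0804.
So u = -0.0804 × 3.00 × 10^8 m/s.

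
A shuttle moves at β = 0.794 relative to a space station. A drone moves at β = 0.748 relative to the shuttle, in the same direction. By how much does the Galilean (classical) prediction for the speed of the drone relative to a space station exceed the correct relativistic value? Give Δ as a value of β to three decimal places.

Galilean: u_cl = 0.748 + 0.794 = 1.5420.
Relativistic: u_rel = (0.748 + 0.794) / (1 + 0.748·0.794) = 1.5420/1.5939 = 0.9674.
Δ = 1.5420 − 0.9674 = 0.5746.
(The classical prediction exceeds c; the relativistic result does not.)

Δ = 0.575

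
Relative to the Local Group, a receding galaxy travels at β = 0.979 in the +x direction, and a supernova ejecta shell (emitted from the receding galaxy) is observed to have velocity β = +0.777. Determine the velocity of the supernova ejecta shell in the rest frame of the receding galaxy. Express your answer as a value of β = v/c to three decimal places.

β = -0.844

Invert the composition law: u' = (u − v)/(1 − uv/c²).
u' = (0.777 − 0.979) / (1 − (0.777)(0.979)) = -0.2020/0.2393 = -0.8441.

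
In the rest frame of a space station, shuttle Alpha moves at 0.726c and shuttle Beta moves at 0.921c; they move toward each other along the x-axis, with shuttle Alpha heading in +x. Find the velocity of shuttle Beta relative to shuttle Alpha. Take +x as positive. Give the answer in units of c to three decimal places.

-0.987c

β_A = 0.726, β_B = -0.921.
Transform to A's frame with the inverse velocity-addition law: u' = (u − v)/(1 − uv/c²), taking u = β_B and v = β_A.
u' = (-0.921 − 0.726) / (1 − (0.726)(-0.921)) = -1.6470/1.6686 = -0.9870.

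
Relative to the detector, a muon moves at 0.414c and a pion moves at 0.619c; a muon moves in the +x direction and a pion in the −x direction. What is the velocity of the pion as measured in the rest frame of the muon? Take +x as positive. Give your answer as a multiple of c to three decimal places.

β_A = 0.414, β_B = -0.619.
Transform to A's frame with the inverse velocity-addition law: u' = (u − v)/(1 − uv/c²), taking u = β_B and v = β_A.
u' = (-0.619 − 0.414) / (1 − (0.414)(-0.619)) = -1.0330/1.2563 = -0.8223.

-0.822c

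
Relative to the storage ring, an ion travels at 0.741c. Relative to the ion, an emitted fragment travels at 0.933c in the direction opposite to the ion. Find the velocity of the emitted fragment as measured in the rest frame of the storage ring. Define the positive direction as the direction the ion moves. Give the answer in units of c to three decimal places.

With v = 0.741 and u' = -0.933 (in units of c),
u = (u' + v)/(1 + u'v/c²):
u = (-0.933 + 0.741) / (1 + (-0.933)·0.741) = -0.1920/0.3086 = -0.6221
(Galilean addition would give -0.192c.)

-0.622c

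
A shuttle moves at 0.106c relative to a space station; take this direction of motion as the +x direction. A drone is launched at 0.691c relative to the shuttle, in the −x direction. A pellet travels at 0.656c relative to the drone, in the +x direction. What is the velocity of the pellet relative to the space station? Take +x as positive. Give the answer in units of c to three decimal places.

Apply u = (u' + v)/(1 + u'v/c²) successively, working outward toward the space station.
Start: velocity of the shuttle relative to the space station = 0.1060c.
Compose with the drone (u' = -0.691 in the shuttle frame): u_1 = (-0.691 + 0.106) / (1 + (-0.691)·0.106) = -0.5850/0.9268 = -0.6312.
Compose with the pellet (u' = 0.656 in the drone frame): u_2 = (0.656 + (-0.631)) / (1 + 0.656·(-0.631)) = 0.0248/0.5859 = 0.0423.

+0.042c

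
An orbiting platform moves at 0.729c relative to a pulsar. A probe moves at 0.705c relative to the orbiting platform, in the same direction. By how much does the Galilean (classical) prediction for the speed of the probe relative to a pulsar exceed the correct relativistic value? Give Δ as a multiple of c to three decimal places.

Galilean: u_cl = 0.705 + 0.729 = 1.4340.
Relativistic: u_rel = (0.705 + 0.729) / (1 + 0.705·0.729) = 1.4340/1.5139 = 0.9472.
Δ = 1.4340 − 0.9472 = 0.4868.
(The classical prediction exceeds c; the relativistic result does not.)

Δ = 0.487c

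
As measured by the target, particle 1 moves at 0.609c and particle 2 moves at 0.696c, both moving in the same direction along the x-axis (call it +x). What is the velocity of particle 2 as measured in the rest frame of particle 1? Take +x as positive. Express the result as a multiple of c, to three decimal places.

β_A = 0.609, β_B = 0.696.
Transform to A's frame with the inverse velocity-addition law: u' = (u − v)/(1 − uv/c²), taking u = β_B and v = β_A.
u' = (0.696 − 0.609) / (1 − (0.609)(0.696)) = 0.0870/0.5761 = 0.1510.

+0.151c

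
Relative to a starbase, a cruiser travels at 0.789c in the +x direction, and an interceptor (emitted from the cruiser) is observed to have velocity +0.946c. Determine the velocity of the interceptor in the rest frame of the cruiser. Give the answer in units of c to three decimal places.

Invert the composition law: u' = (u − v)/(1 − uv/c²).
u' = (0.946 − 0.789) / (1 − (0.946)(0.789)) = 0.1570/0.2536 = 0.6191.

+0.619c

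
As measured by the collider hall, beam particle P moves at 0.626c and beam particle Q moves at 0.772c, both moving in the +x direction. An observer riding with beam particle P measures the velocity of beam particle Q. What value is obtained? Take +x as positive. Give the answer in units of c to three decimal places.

+0.283c

β_A = 0.626, β_B = 0.772.
Transform to A's frame with the inverse velocity-addition law: u' = (u − v)/(1 − uv/c²), taking u = β_B and v = β_A.
u' = (0.772 − 0.626) / (1 − (0.626)(0.772)) = 0.1460/0.5167 = 0.2825.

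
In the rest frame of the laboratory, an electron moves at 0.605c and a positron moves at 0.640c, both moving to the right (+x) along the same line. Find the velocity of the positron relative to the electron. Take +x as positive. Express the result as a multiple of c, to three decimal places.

+0.057c

β_A = 0.605, β_B = 0.640.
Transform to A's frame with the inverse velocity-addition law: u' = (u − v)/(1 − uv/c²), taking u = β_B and v = β_A.
u' = (0.640 − 0.605) / (1 − (0.605)(0.640)) = 0.0350/0.6128 = 0.0571.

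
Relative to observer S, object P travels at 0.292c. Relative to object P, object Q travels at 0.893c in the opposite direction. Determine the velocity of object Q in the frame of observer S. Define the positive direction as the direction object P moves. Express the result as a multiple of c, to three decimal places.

-0.813c

With v = 0.292 and u' = -0.893 (in units of c),
u = (u' + v)/(1 + u'v/c²):
u = (-0.893 + 0.292) / (1 + (-0.893)·0.292) = -0.6010/0.7392 = -0.8130
(Galilean addition would give -0.601c.)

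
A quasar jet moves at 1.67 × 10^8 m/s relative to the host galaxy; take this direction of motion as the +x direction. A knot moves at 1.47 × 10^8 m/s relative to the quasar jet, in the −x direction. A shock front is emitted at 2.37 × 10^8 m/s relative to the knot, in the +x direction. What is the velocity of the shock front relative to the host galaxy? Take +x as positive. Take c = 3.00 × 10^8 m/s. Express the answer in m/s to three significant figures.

Apply u = (u' + v)/(1 + u'v/c²) successively, working outward toward the host galaxy.
(Dividing each given speed by c = 3.00 × 10^8 m/s to work in units of c.)
Start: velocity of the quasar jet relative to the host galaxy = 0.5567c.
Compose with the knot (u' = -0.490 in the quasar jet frame): u_1 = (-0.490 + 0.557) / (1 + (-0.490)·0.557) = 0.0667/0.7272 = 0.0917.
Compose with the shock front (u' = 0.790 in the knot frame): u_2 = (0.790 + 0.092) / (1 + 0.790·0.092) = 0.8817/1.0724 = 0.8221.
So u = 0.8221 × 3.00 × 10^8 m/s.

+2.47 × 10^8 m/s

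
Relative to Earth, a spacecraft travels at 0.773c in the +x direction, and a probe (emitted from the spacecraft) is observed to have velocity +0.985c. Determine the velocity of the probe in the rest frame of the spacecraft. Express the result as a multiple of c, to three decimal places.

Invert the composition law: u' = (u − v)/(1 − uv/c²).
u' = (0.985 − 0.773) / (1 − (0.985)(0.773)) = 0.2120/0.2386 = 0.8885.

+0.889c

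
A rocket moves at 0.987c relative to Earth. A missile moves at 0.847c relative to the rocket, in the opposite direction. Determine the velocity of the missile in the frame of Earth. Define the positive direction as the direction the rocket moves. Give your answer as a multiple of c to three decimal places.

With v = 0.987 and u' = -0.847 (in units of c),
u = (u' + v)/(1 + u'v/c²):
u = (-0.847 + 0.987) / (1 + (-0.847)·0.987) = 0.1400/0.1640 = 0.8536

+0.854c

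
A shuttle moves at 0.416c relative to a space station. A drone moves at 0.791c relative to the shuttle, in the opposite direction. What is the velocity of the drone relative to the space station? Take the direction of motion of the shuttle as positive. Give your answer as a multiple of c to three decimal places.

With v = 0.416 and u' = -0.791 (in units of c),
u = (u' + v)/(1 + u'v/c²):
u = (-0.791 + 0.416) / (1 + (-0.791)·0.416) = -0.3750/0.6709 = -0.5589
(Galilean addition would give -0.375c.)

-0.559c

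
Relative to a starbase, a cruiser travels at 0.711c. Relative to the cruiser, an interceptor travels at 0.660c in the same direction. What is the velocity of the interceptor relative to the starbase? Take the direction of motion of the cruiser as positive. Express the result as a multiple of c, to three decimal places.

0.933c

With v = 0.711 and u' = 0.660 (in units of c),
u = (u' + v)/(1 + u'v/c²):
u = (0.660 + 0.711) / (1 + 0.660·0.711) = 1.3710/1.4693 = 0.9331
(Galilean addition would give +1.371c, exceeding c.)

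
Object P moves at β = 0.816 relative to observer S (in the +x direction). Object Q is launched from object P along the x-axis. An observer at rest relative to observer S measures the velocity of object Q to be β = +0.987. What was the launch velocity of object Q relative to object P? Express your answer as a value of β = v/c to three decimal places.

β = +0.879

Invert the composition law: u' = (u − v)/(1 − uv/c²).
u' = (0.987 − 0.816) / (1 − (0.987)(0.816)) = 0.1710/0.1946 = 0.8787.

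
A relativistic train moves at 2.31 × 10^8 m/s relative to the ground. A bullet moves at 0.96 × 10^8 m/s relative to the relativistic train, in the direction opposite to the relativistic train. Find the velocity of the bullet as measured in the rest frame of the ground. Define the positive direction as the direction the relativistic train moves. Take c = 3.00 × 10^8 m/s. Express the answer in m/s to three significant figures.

In units of c (dividing by 3.00 × 10^8 m/s): v = 0.770, u' = -0.320.
u = (u' + v)/(1 + u'v/c²):
u = (-0.320 + 0.770) / (1 + (-0.320)·0.770) = 0.4500/0.7536 = 0.5971
Converting back: u = 0.5971 × 3.00 × 10^8 m/s.

+1.79 × 10^8 m/s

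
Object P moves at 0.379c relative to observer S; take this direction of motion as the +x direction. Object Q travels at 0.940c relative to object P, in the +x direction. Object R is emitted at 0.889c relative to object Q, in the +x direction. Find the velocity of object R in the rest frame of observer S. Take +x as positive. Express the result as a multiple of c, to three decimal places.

Apply u = (u' + v)/(1 + u'v/c²) successively, working outward toward observer S.
Start: velocity of object P relative to observer S = 0.3790c.
Compose with object Q (u' = 0.940 in object P frame): u_1 = (0.940 + 0.379) / (1 + 0.940·0.379) = 1.3190/1.3563 = 0.9725.
Compose with object R (u' = 0.889 in object Q frame): u_2 = (0.889 + 0.973) / (1 + 0.889·0.973) = 1.8615/1.8646 = 0.9984.

0.998c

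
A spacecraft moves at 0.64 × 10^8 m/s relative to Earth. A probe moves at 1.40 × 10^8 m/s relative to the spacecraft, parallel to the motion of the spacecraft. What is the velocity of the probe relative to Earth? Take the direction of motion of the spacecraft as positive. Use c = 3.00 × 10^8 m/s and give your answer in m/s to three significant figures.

In units of c (dividing by 3.00 × 10^8 m/s): v = 0.213, u' = 0.467.
u = (u' + v)/(1 + u'v/c²):
u = (0.467 + 0.213) / (1 + 0.467·0.213) = 0.6800/1.0996 = 0.6184
Converting back: u = 0.6184 × 3.00 × 10^8 m/s.

1.86 × 10^8 m/s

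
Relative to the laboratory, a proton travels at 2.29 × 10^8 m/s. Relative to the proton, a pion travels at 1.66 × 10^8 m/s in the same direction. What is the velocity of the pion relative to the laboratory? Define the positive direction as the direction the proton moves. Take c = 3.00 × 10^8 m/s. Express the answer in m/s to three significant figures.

2.78 × 10^8 m/s

In units of c (dividing by 3.00 × 10^8 m/s): v = 0.763, u' = 0.553.
u = (u' + v)/(1 + u'v/c²):
u = (0.553 + 0.763) / (1 + 0.553·0.763) = 1.3167/1.4224 = 0.9257
Converting back: u = 0.9257 × 3.00 × 10^8 m/s.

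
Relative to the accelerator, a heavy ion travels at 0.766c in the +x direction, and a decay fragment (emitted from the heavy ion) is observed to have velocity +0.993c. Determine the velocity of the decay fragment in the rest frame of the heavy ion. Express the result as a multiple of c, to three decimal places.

+0.948c

Invert the composition law: u' = (u − v)/(1 − uv/c²).
u' = (0.993 − 0.766) / (1 − (0.993)(0.766)) = 0.2270/0.2394 = 0.9484.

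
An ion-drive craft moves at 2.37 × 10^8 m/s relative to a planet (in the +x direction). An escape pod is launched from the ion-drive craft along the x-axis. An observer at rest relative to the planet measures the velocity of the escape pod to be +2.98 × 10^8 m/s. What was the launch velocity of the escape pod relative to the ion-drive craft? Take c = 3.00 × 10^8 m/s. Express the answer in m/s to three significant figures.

+2.83 × 10^8 m/s

v = 0.790c, u = 0.993c.
Invert the composition law: u' = (u − v)/(1 − uv/c²).
u' = (0.993 − 0.790) / (1 − (0.993)(0.790)) = 0.2033/0.2153 = 0.9446.
u' = 0.9446 × 3.00 × 10^8 m/s.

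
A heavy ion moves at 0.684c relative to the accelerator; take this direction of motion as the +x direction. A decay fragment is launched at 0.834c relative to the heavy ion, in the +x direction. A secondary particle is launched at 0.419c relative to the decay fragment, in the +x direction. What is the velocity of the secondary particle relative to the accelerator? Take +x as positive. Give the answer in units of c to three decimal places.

0.986c

Apply u = (u' + v)/(1 + u'v/c²) successively, working outward toward the accelerator.
Start: velocity of the heavy ion relative to the accelerator = 0.6840c.
Compose with the decay fragment (u' = 0.834 in the heavy ion frame): u_1 = (0.834 + 0.684) / (1 + 0.834·0.684) = 1.5180/1.5705 = 0.9666.
Compose with the secondary particle (u' = 0.419 in the decay fragment frame): u_2 = (0.419 + 0.967) / (1 + 0.419·0.967) = 1.3856/1.4050 = 0.9862.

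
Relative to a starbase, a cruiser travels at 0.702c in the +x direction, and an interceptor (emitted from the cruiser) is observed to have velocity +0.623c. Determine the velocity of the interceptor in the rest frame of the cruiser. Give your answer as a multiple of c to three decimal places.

Invert the composition law: u' = (u − v)/(1 − uv/c²).
u' = (0.623 − 0.702) / (1 − (0.623)(0.702)) = -0.0790/0.5627 = -0.1404.

-0.140c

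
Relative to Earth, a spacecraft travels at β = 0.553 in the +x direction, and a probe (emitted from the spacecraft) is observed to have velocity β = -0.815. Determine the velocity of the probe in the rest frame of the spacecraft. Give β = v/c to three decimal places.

Invert the composition law: u' = (u − v)/(1 − uv/c²).
u' = (-0.815 − 0.553) / (1 − (-0.815)(0.553)) = -1.3680/1.4507 = -0.9430.

β = -0.943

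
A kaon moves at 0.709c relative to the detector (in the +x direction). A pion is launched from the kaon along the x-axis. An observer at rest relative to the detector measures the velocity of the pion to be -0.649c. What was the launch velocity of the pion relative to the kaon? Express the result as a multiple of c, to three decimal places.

-0.930c

Invert the composition law: u' = (u − v)/(1 − uv/c²).
u' = (-0.649 − 0.709) / (1 − (-0.649)(0.709)) = -1.3580/1.4601 = -0.9300.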